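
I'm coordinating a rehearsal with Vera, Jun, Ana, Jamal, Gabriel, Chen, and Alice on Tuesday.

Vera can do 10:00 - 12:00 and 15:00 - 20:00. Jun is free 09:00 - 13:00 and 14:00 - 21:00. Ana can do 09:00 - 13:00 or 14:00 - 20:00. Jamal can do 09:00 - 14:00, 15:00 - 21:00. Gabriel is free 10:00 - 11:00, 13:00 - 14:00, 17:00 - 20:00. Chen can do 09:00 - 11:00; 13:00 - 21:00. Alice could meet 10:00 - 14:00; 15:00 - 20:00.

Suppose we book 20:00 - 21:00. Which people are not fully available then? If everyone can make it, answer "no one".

Alice, Ana, Gabriel, Vera

Vera: not fully free for 20:00-21:00. Jun: free for 20:00-21:00. Ana: not fully free for 20:00-21:00. Jamal: free for 20:00-21:00. Gabriel: not fully free for 20:00-21:00. Chen: free for 20:00-21:00. Alice: not fully free for 20:00-21:00.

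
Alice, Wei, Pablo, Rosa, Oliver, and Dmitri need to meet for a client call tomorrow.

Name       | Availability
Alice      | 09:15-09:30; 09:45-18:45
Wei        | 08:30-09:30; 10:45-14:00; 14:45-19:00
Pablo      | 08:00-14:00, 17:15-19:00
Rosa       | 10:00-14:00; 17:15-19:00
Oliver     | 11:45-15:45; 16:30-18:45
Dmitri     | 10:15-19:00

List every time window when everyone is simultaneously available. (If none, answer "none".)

Alice ∩ Wei: 09:15-09:30, 10:45-14:00, 14:45-18:45.
Alice ∩ Wei ∩ Pablo: 09:15-09:30, 10:45-14:00, 17:15-18:45.
Alice ∩ Wei ∩ Pablo ∩ Rosa: 10:45-14:00, 17:15-18:45.
Alice ∩ Wei ∩ Pablo ∩ Rosa ∩ Oliver: 11:45-14:00, 17:15-18:45.
Alice ∩ Wei ∩ Pablo ∩ Rosa ∩ Oliver ∩ Dmitri: 11:45-14:00, 17:15-18:45.

11:45-14:00, 17:15-18:45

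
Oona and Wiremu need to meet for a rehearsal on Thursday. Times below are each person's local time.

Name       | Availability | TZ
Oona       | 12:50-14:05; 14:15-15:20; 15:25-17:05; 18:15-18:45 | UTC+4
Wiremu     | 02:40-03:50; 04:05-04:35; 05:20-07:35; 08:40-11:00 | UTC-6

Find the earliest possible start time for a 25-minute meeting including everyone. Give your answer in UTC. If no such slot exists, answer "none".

Oona in UTC: 08:50-10:05, 10:15-11:20, 11:25-13:05, 14:15-14:45 (subtract 4h to convert from UTC+4).
Wiremu in UTC: 08:40-09:50, 10:05-10:35, 11:20-13:35, 14:40-17:00 (add 6h to convert from UTC-6).
Oona ∩ Wiremu: 08:50-09:50, 10:15-10:35, 11:25-13:05, 14:40-14:45.
The first common window of at least 25 minutes is 08:50-09:50, so the earliest start is 08:50.

08:50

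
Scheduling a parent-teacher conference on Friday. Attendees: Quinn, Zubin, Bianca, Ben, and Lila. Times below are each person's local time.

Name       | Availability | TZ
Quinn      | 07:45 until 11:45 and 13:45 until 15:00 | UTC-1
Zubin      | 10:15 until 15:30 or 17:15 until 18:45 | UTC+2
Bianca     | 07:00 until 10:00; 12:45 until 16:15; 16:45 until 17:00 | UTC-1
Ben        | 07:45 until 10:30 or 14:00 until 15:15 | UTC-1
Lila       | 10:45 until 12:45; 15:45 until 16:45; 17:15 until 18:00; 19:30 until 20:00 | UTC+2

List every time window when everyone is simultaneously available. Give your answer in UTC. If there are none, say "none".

Quinn in UTC: 08:45-12:45, 14:45-16:00 (add 1h to convert from UTC-1).
Zubin in UTC: 08:15-13:30, 15:15-16:45 (subtract 2h to convert from UTC+2).
Bianca in UTC: 08:00-11:00, 13:45-17:15, 17:45-18:00 (add 1h to convert from UTC-1).
Ben in UTC: 08:45-11:30, 15:00-16:15 (add 1h to convert from UTC-1).
Lila in UTC: 08:45-10:45, 13:45-14:45, 15:15-16:00, 17:30-18:00 (subtract 2h to convert from UTC+2).
Quinn ∩ Zubin: 08:45-12:45, 15:15-16:00.
Quinn ∩ Zubin ∩ Bianca: 08:45-11:00, 15:15-16:00.
Quinn ∩ Zubin ∩ Bianca ∩ Ben: 08:45-11:00, 15:15-16:00.
Quinn ∩ Zubin ∩ Bianca ∩ Ben ∩ Lila: 08:45-10:45, 15:15-16:00.
Those are the intersection windows.

08:45-10:45, 15:15-16:00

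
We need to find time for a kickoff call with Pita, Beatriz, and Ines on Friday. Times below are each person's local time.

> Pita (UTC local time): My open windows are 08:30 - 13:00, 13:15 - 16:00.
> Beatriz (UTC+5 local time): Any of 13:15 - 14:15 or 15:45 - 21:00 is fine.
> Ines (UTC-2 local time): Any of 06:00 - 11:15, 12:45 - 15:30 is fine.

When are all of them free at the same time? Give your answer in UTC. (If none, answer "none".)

08:30-09:15, 10:45-13:00, 14:45-16:00

Pita in UTC: 08:30-13:00, 13:15-16:00.
Beatriz in UTC: 08:15-09:15, 10:45-16:00 (subtract 5h to convert from UTC+5).
Ines in UTC: 08:00-13:15, 14:45-17:30 (add 2h to convert from UTC-2).
Pita ∩ Beatriz: 08:30-09:15, 10:45-13:00, 13:15-16:00.
Pita ∩ Beatriz ∩ Ines: 08:30-09:15, 10:45-13:00, 14:45-16:00.
So the common availability across everyone is 08:30-09:15, 10:45-13:00, 14:45-16:00.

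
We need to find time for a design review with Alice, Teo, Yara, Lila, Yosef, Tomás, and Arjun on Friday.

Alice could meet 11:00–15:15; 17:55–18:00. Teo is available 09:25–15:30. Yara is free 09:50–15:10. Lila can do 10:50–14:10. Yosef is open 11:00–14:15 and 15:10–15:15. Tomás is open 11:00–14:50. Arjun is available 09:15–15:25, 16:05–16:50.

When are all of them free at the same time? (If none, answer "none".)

Alice ∩ Teo: 11:00-15:15.
Alice ∩ Teo ∩ Yara: 11:00-15:10.
Alice ∩ Teo ∩ Yara ∩ Lila: 11:00-14:10.
Alice ∩ Teo ∩ Yara ∩ Lila ∩ Yosef: 11:00-14:10.
Alice ∩ Teo ∩ Yara ∩ Lila ∩ Yosef ∩ Tomás: 11:00-14:10.
Alice ∩ Teo ∩ Yara ∩ Lila ∩ Yosef ∩ Tomás ∩ Arjun: 11:00-14:10.

11:00-14:10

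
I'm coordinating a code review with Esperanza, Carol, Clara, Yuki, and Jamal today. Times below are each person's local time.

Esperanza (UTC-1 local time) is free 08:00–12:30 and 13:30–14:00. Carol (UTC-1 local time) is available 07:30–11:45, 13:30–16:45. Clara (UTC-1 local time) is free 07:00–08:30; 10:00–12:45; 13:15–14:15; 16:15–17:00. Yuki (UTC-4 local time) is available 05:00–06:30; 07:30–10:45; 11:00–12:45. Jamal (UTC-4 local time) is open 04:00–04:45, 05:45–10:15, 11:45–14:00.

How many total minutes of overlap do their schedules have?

75

Esperanza in UTC: 09:00-13:30, 14:30-15:00 (add 1h to convert from UTC-1).
Carol in UTC: 08:30-12:45, 14:30-17:45 (add 1h to convert from UTC-1).
Clara in UTC: 08:00-09:30, 11:00-13:45, 14:15-15:15, 17:15-18:00 (add 1h to convert from UTC-1).
Yuki in UTC: 09:00-10:30, 11:30-14:45, 15:00-16:45 (add 4h to convert from UTC-4).
Jamal in UTC: 08:00-08:45, 09:45-14:15, 15:45-18:00 (add 4h to convert from UTC-4).
Esperanza ∩ Carol: 09:00-12:45, 14:30-15:00.
Esperanza ∩ Carol ∩ Clara: 09:00-09:30, 11:00-12:45, 14:30-15:00.
Esperanza ∩ Carol ∩ Clara ∩ Yuki: 09:00-09:30, 11:30-12:45, 14:30-14:45.
Esperanza ∩ Carol ∩ Clara ∩ Yuki ∩ Jamal: 11:30-12:45.
That's a single block of 75 minutes.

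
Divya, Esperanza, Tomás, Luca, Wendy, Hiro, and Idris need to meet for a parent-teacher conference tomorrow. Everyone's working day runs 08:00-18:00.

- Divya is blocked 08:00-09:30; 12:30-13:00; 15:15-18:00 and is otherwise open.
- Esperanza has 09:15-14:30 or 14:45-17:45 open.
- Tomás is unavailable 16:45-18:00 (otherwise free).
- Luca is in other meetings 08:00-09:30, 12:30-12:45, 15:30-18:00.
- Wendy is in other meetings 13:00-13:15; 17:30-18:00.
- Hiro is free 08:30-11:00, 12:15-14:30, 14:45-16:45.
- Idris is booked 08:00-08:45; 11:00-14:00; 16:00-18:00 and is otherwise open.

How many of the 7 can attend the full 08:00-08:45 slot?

Divya free: 09:30-12:30, 13:00-15:15 (invert busy blocks within the working day).
Esperanza free: 09:15-14:30, 14:45-17:45.
Tomás free: 08:00-16:45 (invert busy blocks within the working day).
Luca free: 09:30-12:30, 12:45-15:30 (invert busy blocks within the working day).
Wendy free: 08:00-13:00, 13:15-17:30 (invert busy blocks within the working day).
Hiro free: 08:30-11:00, 12:15-14:30, 14:45-16:45.
Idris free: 08:45-11:00, 14:00-16:00 (invert busy blocks within the working day).
Tomás and Wendy can make the full 08:00-08:45 slot — that's 2.

2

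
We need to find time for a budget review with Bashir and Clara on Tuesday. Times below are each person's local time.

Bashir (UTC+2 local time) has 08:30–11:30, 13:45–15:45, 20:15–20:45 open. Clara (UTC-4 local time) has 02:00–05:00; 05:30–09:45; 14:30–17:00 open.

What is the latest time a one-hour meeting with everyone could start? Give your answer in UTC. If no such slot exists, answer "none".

Bashir in UTC: 06:30-09:30, 11:45-13:45, 18:15-18:45 (subtract 2h to convert from UTC+2).
Clara in UTC: 06:00-09:00, 09:30-13:45, 18:30-21:00 (add 4h to convert from UTC-4).
Bashir ∩ Clara: 06:30-09:00, 11:45-13:45, 18:30-18:45.
The last common window of at least 60 minutes is 11:45-13:45; a 60-minute meeting can start as late as 12:45 and still end by 13:45.

12:45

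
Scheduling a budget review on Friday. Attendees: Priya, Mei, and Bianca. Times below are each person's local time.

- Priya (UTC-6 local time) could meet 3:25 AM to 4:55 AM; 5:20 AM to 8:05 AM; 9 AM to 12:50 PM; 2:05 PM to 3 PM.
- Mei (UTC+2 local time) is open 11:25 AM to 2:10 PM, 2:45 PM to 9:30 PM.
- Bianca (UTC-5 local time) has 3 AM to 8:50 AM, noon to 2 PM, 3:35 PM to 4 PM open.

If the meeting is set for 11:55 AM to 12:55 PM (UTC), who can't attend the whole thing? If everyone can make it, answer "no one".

Priya in UTC: 09:25-10:55, 11:20-14:05, 15:00-18:50, 20:05-21:00 (add 6h to convert from UTC-6).
Mei in UTC: 09:25-12:10, 12:45-19:30 (subtract 2h to convert from UTC+2).
Bianca in UTC: 08:00-13:50, 17:00-19:00, 20:35-21:00 (add 5h to convert from UTC-5).
Priya: free for 11:55-12:55. Mei: not fully free for 11:55-12:55. Bianca: free for 11:55-12:55.

Mei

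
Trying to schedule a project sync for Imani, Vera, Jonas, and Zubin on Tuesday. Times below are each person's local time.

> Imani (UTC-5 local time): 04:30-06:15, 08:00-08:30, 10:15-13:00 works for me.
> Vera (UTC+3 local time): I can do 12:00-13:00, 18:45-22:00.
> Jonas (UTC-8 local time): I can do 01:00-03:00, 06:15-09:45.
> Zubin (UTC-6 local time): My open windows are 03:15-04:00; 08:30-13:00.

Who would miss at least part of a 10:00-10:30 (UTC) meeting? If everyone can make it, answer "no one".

Vera, Zubin

Imani in UTC: 09:30-11:15, 13:00-13:30, 15:15-18:00 (add 5h to convert from UTC-5).
Vera in UTC: 09:00-10:00, 15:45-19:00 (subtract 3h to convert from UTC+3).
Jonas in UTC: 09:00-11:00, 14:15-17:45 (add 8h to convert from UTC-8).
Zubin in UTC: 09:15-10:00, 14:30-19:00 (add 6h to convert from UTC-6).
Imani: free for 10:00-10:30. Vera: not fully free for 10:00-10:30. Jonas: free for 10:00-10:30. Zubin: not fully free for 10:00-10:30.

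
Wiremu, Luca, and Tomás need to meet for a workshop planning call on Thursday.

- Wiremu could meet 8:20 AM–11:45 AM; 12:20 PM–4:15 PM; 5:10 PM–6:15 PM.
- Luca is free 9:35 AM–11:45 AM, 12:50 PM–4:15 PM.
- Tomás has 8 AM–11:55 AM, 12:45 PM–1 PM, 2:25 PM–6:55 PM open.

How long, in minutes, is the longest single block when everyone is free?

Wiremu ∩ Luca: 09:35-11:45, 12:50-16:15.
Wiremu ∩ Luca ∩ Tomás: 09:35-11:45, 12:50-13:00, 14:25-16:15.
So the common availability across everyone is 09:35-11:45, 12:50-13:00, 14:25-16:15.
The longest is 09:35-11:45 at 130 minutes.

130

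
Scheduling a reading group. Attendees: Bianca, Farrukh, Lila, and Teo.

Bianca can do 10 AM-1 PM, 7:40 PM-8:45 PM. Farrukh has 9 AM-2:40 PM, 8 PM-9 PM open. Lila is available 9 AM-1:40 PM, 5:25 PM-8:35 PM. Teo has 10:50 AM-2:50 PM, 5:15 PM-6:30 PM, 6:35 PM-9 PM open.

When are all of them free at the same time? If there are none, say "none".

10:50-13:00, 20:00-20:35

Bianca ∩ Farrukh: 10:00-13:00, 20:00-20:45.
Bianca ∩ Farrukh ∩ Lila: 10:00-13:00, 20:00-20:35.
Bianca ∩ Farrukh ∩ Lila ∩ Teo: 10:50-13:00, 20:00-20:35.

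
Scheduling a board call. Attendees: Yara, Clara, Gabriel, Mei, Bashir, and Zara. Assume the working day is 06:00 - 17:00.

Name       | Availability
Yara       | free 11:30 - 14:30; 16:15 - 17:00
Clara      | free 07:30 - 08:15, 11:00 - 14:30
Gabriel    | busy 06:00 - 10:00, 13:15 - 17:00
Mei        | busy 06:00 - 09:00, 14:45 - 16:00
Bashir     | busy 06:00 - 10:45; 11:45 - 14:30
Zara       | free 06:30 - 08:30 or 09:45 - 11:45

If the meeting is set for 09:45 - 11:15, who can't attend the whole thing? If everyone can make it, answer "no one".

Yara free: 11:30-14:30, 16:15-17:00.
Clara free: 07:30-08:15, 11:00-14:30.
Gabriel free: 10:00-13:15 (invert busy blocks within the working day).
Mei free: 09:00-14:45, 16:00-17:00 (invert busy blocks within the working day).
Bashir free: 10:45-11:45, 14:30-17:00 (invert busy blocks within the working day).
Zara free: 06:30-08:30, 09:45-11:45.
Yara: not fully free for 09:45-11:15. Clara: not fully free for 09:45-11:15. Gabriel: not fully free for 09:45-11:15. Mei: free for 09:45-11:15. Bashir: not fully free for 09:45-11:15. Zara: free for 09:45-11:15.

Bashir, Clara, Gabriel, Yara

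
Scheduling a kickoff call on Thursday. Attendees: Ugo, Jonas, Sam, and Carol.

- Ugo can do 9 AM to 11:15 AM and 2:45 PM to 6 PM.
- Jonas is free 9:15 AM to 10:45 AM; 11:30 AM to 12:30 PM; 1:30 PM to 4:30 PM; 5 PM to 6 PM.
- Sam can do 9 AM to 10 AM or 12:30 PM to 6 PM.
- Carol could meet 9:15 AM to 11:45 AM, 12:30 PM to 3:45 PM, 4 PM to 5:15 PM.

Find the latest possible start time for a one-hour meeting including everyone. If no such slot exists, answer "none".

Ugo ∩ Jonas: 09:15-10:45, 14:45-16:30, 17:00-18:00.
Ugo ∩ Jonas ∩ Sam: 09:15-10:00, 14:45-16:30, 17:00-18:00.
Ugo ∩ Jonas ∩ Sam ∩ Carol: 09:15-10:00, 14:45-15:45, 16:00-16:30, 17:00-17:15.
The last common window of at least 60 minutes is 14:45-15:45; a 60-minute meeting can start as late as 14:45 and still end by 15:45.

14:45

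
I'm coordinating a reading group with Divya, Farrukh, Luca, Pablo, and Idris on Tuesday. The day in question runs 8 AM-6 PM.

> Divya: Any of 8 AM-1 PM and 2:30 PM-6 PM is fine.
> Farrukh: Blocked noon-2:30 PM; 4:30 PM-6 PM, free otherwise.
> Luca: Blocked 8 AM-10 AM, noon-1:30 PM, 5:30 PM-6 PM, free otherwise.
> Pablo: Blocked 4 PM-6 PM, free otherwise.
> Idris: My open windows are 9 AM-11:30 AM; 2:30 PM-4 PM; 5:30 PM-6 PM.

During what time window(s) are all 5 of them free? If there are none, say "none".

10:00-11:30, 14:30-16:00

Divya free: 08:00-13:00, 14:30-18:00.
Farrukh free: 08:00-12:00, 14:30-16:30 (invert busy blocks within the working day).
Luca free: 10:00-12:00, 13:30-17:30 (invert busy blocks within the working day).
Pablo free: 08:00-16:00 (invert busy blocks within the working day).
Idris free: 09:00-11:30, 14:30-16:00, 17:30-18:00.
Divya ∩ Farrukh: 08:00-12:00, 14:30-16:30.
Divya ∩ Farrukh ∩ Luca: 10:00-12:00, 14:30-16:30.
Divya ∩ Farrukh ∩ Luca ∩ Pablo: 10:00-12:00, 14:30-16:00.
Divya ∩ Farrukh ∩ Luca ∩ Pablo ∩ Idris: 10:00-11:30, 14:30-16:00.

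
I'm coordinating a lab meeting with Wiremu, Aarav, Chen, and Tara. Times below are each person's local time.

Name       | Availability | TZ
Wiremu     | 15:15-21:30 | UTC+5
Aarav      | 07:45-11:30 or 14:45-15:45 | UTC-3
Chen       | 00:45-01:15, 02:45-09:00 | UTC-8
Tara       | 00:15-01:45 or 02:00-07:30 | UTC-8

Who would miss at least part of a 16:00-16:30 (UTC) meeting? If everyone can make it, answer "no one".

Wiremu in UTC: 10:15-16:30 (subtract 5h to convert from UTC+5).
Aarav in UTC: 10:45-14:30, 17:45-18:45 (add 3h to convert from UTC-3).
Chen in UTC: 08:45-09:15, 10:45-17:00 (add 8h to convert from UTC-8).
Tara in UTC: 08:15-09:45, 10:00-15:30 (add 8h to convert from UTC-8).
Wiremu: free for 16:00-16:30. Aarav: not fully free for 16:00-16:30. Chen: free for 16:00-16:30. Tara: not fully free for 16:00-16:30.

Aarav, Tara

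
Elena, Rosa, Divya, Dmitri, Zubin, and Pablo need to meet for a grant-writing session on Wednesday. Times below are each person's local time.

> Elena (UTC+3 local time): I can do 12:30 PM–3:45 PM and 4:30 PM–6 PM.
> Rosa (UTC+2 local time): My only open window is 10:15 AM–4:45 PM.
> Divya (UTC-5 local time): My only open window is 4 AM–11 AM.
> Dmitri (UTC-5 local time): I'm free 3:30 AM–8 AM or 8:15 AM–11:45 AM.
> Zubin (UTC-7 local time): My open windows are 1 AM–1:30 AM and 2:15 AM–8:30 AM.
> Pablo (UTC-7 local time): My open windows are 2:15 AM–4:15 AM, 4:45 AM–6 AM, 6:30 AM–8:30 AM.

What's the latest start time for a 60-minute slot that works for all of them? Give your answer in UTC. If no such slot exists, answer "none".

Elena in UTC: 09:30-12:45, 13:30-15:00 (subtract 3h to convert from UTC+3).
Rosa in UTC: 08:15-14:45 (subtract 2h to convert from UTC+2).
Divya in UTC: 09:00-16:00 (add 5h to convert from UTC-5).
Dmitri in UTC: 08:30-13:00, 13:15-16:45 (add 5h to convert from UTC-5).
Zubin in UTC: 08:00-08:30, 09:15-15:30 (add 7h to convert from UTC-7).
Pablo in UTC: 09:15-11:15, 11:45-13:00, 13:30-15:30 (add 7h to convert from UTC-7).
Elena ∩ Rosa: 09:30-12:45, 13:30-14:45.
Elena ∩ Rosa ∩ Divya: 09:30-12:45, 13:30-14:45.
Elena ∩ Rosa ∩ Divya ∩ Dmitri: 09:30-12:45, 13:30-14:45.
Elena ∩ Rosa ∩ Divya ∩ Dmitri ∩ Zubin: 09:30-12:45, 13:30-14:45.
Elena ∩ Rosa ∩ Divya ∩ Dmitri ∩ Zubin ∩ Pablo: 09:30-11:15, 11:45-12:45, 13:30-14:45.
So the common availability across everyone is 09:30-11:15, 11:45-12:45, 13:30-14:45.
The last common window of at least 60 minutes is 13:30-14:45; a 60-minute meeting can start as late as 13:45 and still end by 14:45.

13:45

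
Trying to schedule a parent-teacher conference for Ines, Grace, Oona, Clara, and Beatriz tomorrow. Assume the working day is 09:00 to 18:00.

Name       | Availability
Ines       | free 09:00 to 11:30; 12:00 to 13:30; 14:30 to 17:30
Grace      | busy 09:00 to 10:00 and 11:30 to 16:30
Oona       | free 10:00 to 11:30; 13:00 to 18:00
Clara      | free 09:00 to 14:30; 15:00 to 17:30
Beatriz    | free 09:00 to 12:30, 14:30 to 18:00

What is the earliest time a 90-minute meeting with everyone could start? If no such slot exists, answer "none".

Ines free: 09:00-11:30, 12:00-13:30, 14:30-17:30.
Grace free: 10:00-11:30, 16:30-18:00 (invert busy blocks within the working day).
Oona free: 10:00-11:30, 13:00-18:00.
Clara free: 09:00-14:30, 15:00-17:30.
Beatriz free: 09:00-12:30, 14:30-18:00.
Ines ∩ Grace: 10:00-11:30, 16:30-17:30.
Ines ∩ Grace ∩ Oona: 10:00-11:30, 16:30-17:30.
Ines ∩ Grace ∩ Oona ∩ Clara: 10:00-11:30, 16:30-17:30.
Ines ∩ Grace ∩ Oona ∩ Clara ∩ Beatriz: 10:00-11:30, 16:30-17:30.
So the common availability across everyone is 10:00-11:30, 16:30-17:30.
The first common window of at least 90 minutes is 10:00-11:30, so the earliest start is 10:00.

10:00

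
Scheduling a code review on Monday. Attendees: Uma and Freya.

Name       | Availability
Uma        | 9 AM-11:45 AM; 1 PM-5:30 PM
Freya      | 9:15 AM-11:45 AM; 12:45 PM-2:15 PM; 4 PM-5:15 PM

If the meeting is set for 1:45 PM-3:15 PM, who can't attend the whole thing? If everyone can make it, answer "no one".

Freya

Uma: free for 13:45-15:15. Freya: not fully free for 13:45-15:15.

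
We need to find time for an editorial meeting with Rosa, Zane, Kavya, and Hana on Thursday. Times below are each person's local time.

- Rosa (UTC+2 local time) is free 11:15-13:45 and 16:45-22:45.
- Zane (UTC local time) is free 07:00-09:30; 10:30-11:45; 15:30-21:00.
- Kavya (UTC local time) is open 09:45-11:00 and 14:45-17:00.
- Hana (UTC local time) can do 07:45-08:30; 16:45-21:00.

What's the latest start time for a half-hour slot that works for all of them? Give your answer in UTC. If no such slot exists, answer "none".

Rosa in UTC: 09:15-11:45, 14:45-20:45 (subtract 2h to convert from UTC+2).
Zane in UTC: 07:00-09:30, 10:30-11:45, 15:30-21:00.
Kavya in UTC: 09:45-11:00, 14:45-17:00.
Hana in UTC: 07:45-08:30, 16:45-21:00.
Rosa ∩ Zane: 09:15-09:30, 10:30-11:45, 15:30-20:45.
Rosa ∩ Zane ∩ Kavya: 10:30-11:00, 15:30-17:00.
Rosa ∩ Zane ∩ Kavya ∩ Hana: 16:45-17:00.
No common window is at least 30 minutes long.

none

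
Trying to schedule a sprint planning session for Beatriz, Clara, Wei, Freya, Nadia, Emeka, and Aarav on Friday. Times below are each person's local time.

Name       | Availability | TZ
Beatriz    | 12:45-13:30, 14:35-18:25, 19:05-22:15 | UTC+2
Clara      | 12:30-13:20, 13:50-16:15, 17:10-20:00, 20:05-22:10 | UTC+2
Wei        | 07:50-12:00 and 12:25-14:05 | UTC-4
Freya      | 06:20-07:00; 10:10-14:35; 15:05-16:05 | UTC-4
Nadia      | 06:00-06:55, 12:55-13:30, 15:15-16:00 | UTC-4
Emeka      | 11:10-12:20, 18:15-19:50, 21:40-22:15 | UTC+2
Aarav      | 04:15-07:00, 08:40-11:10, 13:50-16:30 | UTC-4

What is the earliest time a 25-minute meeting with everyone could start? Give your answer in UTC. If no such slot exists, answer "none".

none

Beatriz in UTC: 10:45-11:30, 12:35-16:25, 17:05-20:15 (subtract 2h to convert from UTC+2).
Clara in UTC: 10:30-11:20, 11:50-14:15, 15:10-18:00, 18:05-20:10 (subtract 2h to convert from UTC+2).
Wei in UTC: 11:50-16:00, 16:25-18:05 (add 4h to convert from UTC-4).
Freya in UTC: 10:20-11:00, 14:10-18:35, 19:05-20:05 (add 4h to convert from UTC-4).
Nadia in UTC: 10:00-10:55, 16:55-17:30, 19:15-20:00 (add 4h to convert from UTC-4).
Emeka in UTC: 09:10-10:20, 16:15-17:50, 19:40-20:15 (subtract 2h to convert from UTC+2).
Aarav in UTC: 08:15-11:00, 12:40-15:10, 17:50-20:30 (add 4h to convert from UTC-4).
Beatriz ∩ Clara: 10:45-11:20, 12:35-14:15, 15:10-16:25, 17:05-18:00, 18:05-20:10.
Beatriz ∩ Clara ∩ Wei: 12:35-14:15, 15:10-16:00, 17:05-18:00.
Beatriz ∩ Clara ∩ Wei ∩ Freya: 14:10-14:15, 15:10-16:00, 17:05-18:00.
Beatriz ∩ Clara ∩ Wei ∩ Freya ∩ Nadia: 17:05-17:30.
Beatriz ∩ Clara ∩ Wei ∩ Freya ∩ Nadia ∩ Emeka: 17:05-17:30.
Beatriz ∩ Clara ∩ Wei ∩ Freya ∩ Nadia ∩ Emeka ∩ Aarav: ∅.
There is no time when everyone is free.
No common window is at least 25 minutes long.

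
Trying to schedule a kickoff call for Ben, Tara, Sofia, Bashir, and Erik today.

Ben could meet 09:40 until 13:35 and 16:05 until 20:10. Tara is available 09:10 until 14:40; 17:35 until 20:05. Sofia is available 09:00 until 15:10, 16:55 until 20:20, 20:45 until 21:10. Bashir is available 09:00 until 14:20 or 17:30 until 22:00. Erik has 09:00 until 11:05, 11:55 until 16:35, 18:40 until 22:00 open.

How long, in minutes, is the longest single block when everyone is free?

Ben ∩ Tara: 09:40-13:35, 17:35-20:05.
Ben ∩ Tara ∩ Sofia: 09:40-13:35, 17:35-20:05.
Ben ∩ Tara ∩ Sofia ∩ Bashir: 09:40-13:35, 17:35-20:05.
Ben ∩ Tara ∩ Sofia ∩ Bashir ∩ Erik: 09:40-11:05, 11:55-13:35, 18:40-20:05.
The longest is 11:55-13:35 at 100 minutes.

100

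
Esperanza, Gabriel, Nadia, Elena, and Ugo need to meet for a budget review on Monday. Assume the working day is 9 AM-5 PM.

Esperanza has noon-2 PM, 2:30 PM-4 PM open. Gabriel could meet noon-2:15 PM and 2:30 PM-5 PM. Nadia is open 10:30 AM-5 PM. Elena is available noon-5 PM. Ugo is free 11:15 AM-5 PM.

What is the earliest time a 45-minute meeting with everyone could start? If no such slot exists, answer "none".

12:00

Esperanza ∩ Gabriel: 12:00-14:00, 14:30-16:00.
Esperanza ∩ Gabriel ∩ Nadia: 12:00-14:00, 14:30-16:00.
Esperanza ∩ Gabriel ∩ Nadia ∩ Elena: 12:00-14:00, 14:30-16:00.
Esperanza ∩ Gabriel ∩ Nadia ∩ Elena ∩ Ugo: 12:00-14:00, 14:30-16:00.
The first common window of at least 45 minutes is 12:00-14:00, so the earliest start is 12:00.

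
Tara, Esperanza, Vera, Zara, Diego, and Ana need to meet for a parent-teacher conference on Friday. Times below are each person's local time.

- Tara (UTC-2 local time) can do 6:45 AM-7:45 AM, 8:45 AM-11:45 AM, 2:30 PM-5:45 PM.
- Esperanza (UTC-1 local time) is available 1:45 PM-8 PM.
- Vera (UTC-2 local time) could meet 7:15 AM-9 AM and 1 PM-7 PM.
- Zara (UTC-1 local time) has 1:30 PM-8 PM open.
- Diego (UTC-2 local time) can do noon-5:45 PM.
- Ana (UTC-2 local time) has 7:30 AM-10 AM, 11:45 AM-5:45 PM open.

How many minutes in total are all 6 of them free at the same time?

195

Tara in UTC: 08:45-09:45, 10:45-13:45, 16:30-19:45 (add 2h to convert from UTC-2).
Esperanza in UTC: 14:45-21:00 (add 1h to convert from UTC-1).
Vera in UTC: 09:15-11:00, 15:00-21:00 (add 2h to convert from UTC-2).
Zara in UTC: 14:30-21:00 (add 1h to convert from UTC-1).
Diego in UTC: 14:00-19:45 (add 2h to convert from UTC-2).
Ana in UTC: 09:30-12:00, 13:45-19:45 (add 2h to convert from UTC-2).
Tara ∩ Esperanza: 16:30-19:45.
Tara ∩ Esperanza ∩ Vera: 16:30-19:45.
Tara ∩ Esperanza ∩ Vera ∩ Zara: 16:30-19:45.
Tara ∩ Esperanza ∩ Vera ∩ Zara ∩ Diego: 16:30-19:45.
Tara ∩ Esperanza ∩ Vera ∩ Zara ∩ Diego ∩ Ana: 16:30-19:45.
That's a single block of 195 minutes.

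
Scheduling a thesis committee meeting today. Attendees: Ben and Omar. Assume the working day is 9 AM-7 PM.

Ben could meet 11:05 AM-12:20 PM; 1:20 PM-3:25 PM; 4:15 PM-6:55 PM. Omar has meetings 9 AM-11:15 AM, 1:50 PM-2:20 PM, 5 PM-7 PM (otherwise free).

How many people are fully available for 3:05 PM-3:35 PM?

Ben free: 11:05-12:20, 13:20-15:25, 16:15-18:55.
Omar free: 11:15-13:50, 14:20-17:00 (invert busy blocks within the working day).
Omar can make the full 15:05-15:35 slot — that's 1.

1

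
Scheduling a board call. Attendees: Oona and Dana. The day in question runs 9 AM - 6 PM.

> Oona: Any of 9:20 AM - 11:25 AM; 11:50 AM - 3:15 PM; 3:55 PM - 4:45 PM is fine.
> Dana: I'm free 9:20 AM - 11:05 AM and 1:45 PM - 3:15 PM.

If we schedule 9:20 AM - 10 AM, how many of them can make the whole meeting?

2

Oona and Dana can make the full 09:20-10:00 slot — that's 2.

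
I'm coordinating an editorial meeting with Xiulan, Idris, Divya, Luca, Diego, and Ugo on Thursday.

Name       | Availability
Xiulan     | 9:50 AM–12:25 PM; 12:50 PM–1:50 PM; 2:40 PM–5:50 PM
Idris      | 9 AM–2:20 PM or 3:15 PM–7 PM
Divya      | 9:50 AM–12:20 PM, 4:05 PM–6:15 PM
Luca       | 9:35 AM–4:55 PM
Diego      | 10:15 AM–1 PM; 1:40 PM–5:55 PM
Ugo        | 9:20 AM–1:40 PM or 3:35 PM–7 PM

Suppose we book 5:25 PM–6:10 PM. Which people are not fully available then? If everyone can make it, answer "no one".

Xiulan: not fully free for 17:25-18:10. Idris: free for 17:25-18:10. Divya: free for 17:25-18:10. Luca: not fully free for 17:25-18:10. Diego: not fully free for 17:25-18:10. Ugo: free for 17:25-18:10.

Diego, Luca, Xiulan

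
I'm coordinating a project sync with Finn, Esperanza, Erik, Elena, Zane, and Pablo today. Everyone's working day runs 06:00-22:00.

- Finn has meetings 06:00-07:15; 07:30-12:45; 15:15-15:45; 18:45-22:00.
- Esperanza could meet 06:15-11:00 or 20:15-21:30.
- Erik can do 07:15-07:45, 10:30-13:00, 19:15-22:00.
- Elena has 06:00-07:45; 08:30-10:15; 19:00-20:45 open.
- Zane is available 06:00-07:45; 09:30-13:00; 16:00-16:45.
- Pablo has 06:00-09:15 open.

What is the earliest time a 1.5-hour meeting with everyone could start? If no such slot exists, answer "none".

Finn free: 07:15-07:30, 12:45-15:15, 15:45-18:45 (invert busy blocks within the working day).
Esperanza free: 06:15-11:00, 20:15-21:30.
Erik free: 07:15-07:45, 10:30-13:00, 19:15-22:00.
Elena free: 06:00-07:45, 08:30-10:15, 19:00-20:45.
Zane free: 06:00-07:45, 09:30-13:00, 16:00-16:45.
Pablo free: 06:00-09:15.
Finn ∩ Esperanza: 07:15-07:30.
Finn ∩ Esperanza ∩ Erik: 07:15-07:30.
Finn ∩ Esperanza ∩ Erik ∩ Elena: 07:15-07:30.
Finn ∩ Esperanza ∩ Erik ∩ Elena ∩ Zane: 07:15-07:30.
Finn ∩ Esperanza ∩ Erik ∩ Elena ∩ Zane ∩ Pablo: 07:15-07:30.
No common window is at least 90 minutes long.

none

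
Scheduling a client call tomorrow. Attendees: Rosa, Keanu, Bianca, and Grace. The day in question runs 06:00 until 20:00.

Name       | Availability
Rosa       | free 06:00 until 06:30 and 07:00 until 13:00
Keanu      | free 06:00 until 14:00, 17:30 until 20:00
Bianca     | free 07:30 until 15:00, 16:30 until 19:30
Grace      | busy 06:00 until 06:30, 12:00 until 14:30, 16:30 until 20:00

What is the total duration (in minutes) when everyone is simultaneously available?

270

Rosa free: 06:00-06:30, 07:00-13:00.
Keanu free: 06:00-14:00, 17:30-20:00.
Bianca free: 07:30-15:00, 16:30-19:30.
Grace free: 06:30-12:00, 14:30-16:30 (invert busy blocks within the working day).
Rosa ∩ Keanu: 06:00-06:30, 07:00-13:00.
Rosa ∩ Keanu ∩ Bianca: 07:30-13:00.
Rosa ∩ Keanu ∩ Bianca ∩ Grace: 07:30-12:00.
That's a single block of 270 minutes.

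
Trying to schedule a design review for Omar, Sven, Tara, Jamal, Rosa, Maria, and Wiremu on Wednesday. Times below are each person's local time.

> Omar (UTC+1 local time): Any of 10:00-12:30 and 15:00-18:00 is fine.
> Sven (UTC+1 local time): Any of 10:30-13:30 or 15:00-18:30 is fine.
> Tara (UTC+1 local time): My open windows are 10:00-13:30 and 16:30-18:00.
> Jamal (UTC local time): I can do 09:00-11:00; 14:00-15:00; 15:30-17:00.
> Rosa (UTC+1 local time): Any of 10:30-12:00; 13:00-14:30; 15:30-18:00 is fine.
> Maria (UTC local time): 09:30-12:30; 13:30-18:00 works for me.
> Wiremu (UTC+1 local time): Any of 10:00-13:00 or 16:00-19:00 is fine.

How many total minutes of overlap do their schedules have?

Omar in UTC: 09:00-11:30, 14:00-17:00 (subtract 1h to convert from UTC+1).
Sven in UTC: 09:30-12:30, 14:00-17:30 (subtract 1h to convert from UTC+1).
Tara in UTC: 09:00-12:30, 15:30-17:00 (subtract 1h to convert from UTC+1).
Jamal in UTC: 09:00-11:00, 14:00-15:00, 15:30-17:00.
Rosa in UTC: 09:30-11:00, 12:00-13:30, 14:30-17:00 (subtract 1h to convert from UTC+1).
Maria in UTC: 09:30-12:30, 13:30-18:00.
Wiremu in UTC: 09:00-12:00, 15:00-18:00 (subtract 1h to convert from UTC+1).
Omar ∩ Sven: 09:30-11:30, 14:00-17:00.
Omar ∩ Sven ∩ Tara: 09:30-11:30, 15:30-17:00.
Omar ∩ Sven ∩ Tara ∩ Jamal: 09:30-11:00, 15:30-17:00.
Omar ∩ Sven ∩ Tara ∩ Jamal ∩ Rosa: 09:30-11:00, 15:30-17:00.
Omar ∩ Sven ∩ Tara ∩ Jamal ∩ Rosa ∩ Maria: 09:30-11:00, 15:30-17:00.
Omar ∩ Sven ∩ Tara ∩ Jamal ∩ Rosa ∩ Maria ∩ Wiremu: 09:30-11:00, 15:30-17:00.
Summing the common windows: 90 + 90 = 180 minutes.

180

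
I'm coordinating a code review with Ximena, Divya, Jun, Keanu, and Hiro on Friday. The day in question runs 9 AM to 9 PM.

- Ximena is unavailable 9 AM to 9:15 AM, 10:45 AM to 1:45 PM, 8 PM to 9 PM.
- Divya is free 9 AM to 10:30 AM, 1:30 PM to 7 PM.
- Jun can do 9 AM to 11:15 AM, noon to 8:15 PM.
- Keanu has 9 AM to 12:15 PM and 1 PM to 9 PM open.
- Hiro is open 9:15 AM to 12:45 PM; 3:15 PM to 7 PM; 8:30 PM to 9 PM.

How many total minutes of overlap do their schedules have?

Ximena free: 09:15-10:45, 13:45-20:00 (invert busy blocks within the working day).
Divya free: 09:00-10:30, 13:30-19:00.
Jun free: 09:00-11:15, 12:00-20:15.
Keanu free: 09:00-12:15, 13:00-21:00.
Hiro free: 09:15-12:45, 15:15-19:00, 20:30-21:00.
Ximena ∩ Divya: 09:15-10:30, 13:45-19:00.
Ximena ∩ Divya ∩ Jun: 09:15-10:30, 13:45-19:00.
Ximena ∩ Divya ∩ Jun ∩ Keanu: 09:15-10:30, 13:45-19:00.
Ximena ∩ Divya ∩ Jun ∩ Keanu ∩ Hiro: 09:15-10:30, 15:15-19:00.
Summing the common windows: 75 + 225 = 300 minutes.

300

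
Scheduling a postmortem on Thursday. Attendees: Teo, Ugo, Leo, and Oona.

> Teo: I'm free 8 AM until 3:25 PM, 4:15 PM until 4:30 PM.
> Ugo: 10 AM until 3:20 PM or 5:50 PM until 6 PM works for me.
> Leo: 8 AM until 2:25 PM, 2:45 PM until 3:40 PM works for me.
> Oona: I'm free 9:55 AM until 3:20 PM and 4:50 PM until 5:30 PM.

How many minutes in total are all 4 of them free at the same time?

Teo ∩ Ugo: 10:00-15:20.
Teo ∩ Ugo ∩ Leo: 10:00-14:25, 14:45-15:20.
Teo ∩ Ugo ∩ Leo ∩ Oona: 10:00-14:25, 14:45-15:20.
Summing the common windows: 265 + 35 = 300 minutes.

300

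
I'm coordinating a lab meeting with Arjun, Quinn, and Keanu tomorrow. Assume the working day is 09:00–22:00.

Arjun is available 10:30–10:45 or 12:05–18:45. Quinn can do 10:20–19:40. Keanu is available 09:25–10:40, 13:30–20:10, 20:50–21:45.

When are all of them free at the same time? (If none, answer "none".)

Arjun ∩ Quinn: 10:30-10:45, 12:05-18:45.
Arjun ∩ Quinn ∩ Keanu: 10:30-10:40, 13:30-18:45.
So the common availability across everyone is 10:30-10:40, 13:30-18:45.

10:30-10:40, 13:30-18:45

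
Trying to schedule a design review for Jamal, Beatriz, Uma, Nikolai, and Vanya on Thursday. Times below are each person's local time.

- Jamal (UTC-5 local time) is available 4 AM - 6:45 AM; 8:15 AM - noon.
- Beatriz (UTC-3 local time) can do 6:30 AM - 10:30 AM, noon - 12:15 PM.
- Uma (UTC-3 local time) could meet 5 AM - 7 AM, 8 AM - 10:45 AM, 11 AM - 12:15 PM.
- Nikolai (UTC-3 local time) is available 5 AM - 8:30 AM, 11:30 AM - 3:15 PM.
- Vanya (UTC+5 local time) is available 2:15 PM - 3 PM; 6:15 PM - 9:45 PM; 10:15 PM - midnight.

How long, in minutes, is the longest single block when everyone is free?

30

Jamal in UTC: 09:00-11:45, 13:15-17:00 (add 5h to convert from UTC-5).
Beatriz in UTC: 09:30-13:30, 15:00-15:15 (add 3h to convert from UTC-3).
Uma in UTC: 08:00-10:00, 11:00-13:45, 14:00-15:15 (add 3h to convert from UTC-3).
Nikolai in UTC: 08:00-11:30, 14:30-18:15 (add 3h to convert from UTC-3).
Vanya in UTC: 09:15-10:00, 13:15-16:45, 17:15-19:00 (subtract 5h to convert from UTC+5).
Jamal ∩ Beatriz: 09:30-11:45, 13:15-13:30, 15:00-15:15.
Jamal ∩ Beatriz ∩ Uma: 09:30-10:00, 11:00-11:45, 13:15-13:30, 15:00-15:15.
Jamal ∩ Beatriz ∩ Uma ∩ Nikolai: 09:30-10:00, 11:00-11:30, 15:00-15:15.
Jamal ∩ Beatriz ∩ Uma ∩ Nikolai ∩ Vanya: 09:30-10:00, 15:00-15:15.
The longest is 09:30-10:00 at 30 minutes.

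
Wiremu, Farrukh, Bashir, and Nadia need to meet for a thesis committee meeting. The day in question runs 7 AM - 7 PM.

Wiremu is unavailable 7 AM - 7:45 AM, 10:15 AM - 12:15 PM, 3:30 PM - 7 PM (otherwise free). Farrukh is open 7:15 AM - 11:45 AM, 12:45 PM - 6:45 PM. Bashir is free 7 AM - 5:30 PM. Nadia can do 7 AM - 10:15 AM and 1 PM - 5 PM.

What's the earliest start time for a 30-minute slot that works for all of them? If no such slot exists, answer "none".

07:45

Wiremu free: 07:45-10:15, 12:15-15:30 (invert busy blocks within the working day).
Farrukh free: 07:15-11:45, 12:45-18:45.
Bashir free: 07:00-17:30.
Nadia free: 07:00-10:15, 13:00-17:00.
Wiremu ∩ Farrukh: 07:45-10:15, 12:45-15:30.
Wiremu ∩ Farrukh ∩ Bashir: 07:45-10:15, 12:45-15:30.
Wiremu ∩ Farrukh ∩ Bashir ∩ Nadia: 07:45-10:15, 13:00-15:30.
The first common window of at least 30 minutes is 07:45-10:15, so the earliest start is 07:45.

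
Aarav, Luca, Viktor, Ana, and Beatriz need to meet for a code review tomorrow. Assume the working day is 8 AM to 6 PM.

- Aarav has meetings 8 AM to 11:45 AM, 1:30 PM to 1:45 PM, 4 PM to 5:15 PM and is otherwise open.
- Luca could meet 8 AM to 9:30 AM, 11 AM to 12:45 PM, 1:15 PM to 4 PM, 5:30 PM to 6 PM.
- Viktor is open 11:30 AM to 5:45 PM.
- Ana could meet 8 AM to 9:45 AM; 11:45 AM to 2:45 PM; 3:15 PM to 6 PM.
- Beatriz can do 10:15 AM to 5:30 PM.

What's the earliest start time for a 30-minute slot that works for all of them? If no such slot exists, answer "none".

11:45

Aarav free: 11:45-13:30, 13:45-16:00, 17:15-18:00 (invert busy blocks within the working day).
Luca free: 08:00-09:30, 11:00-12:45, 13:15-16:00, 17:30-18:00.
Viktor free: 11:30-17:45.
Ana free: 08:00-09:45, 11:45-14:45, 15:15-18:00.
Beatriz free: 10:15-17:30.
Aarav ∩ Luca: 11:45-12:45, 13:15-13:30, 13:45-16:00, 17:30-18:00.
Aarav ∩ Luca ∩ Viktor: 11:45-12:45, 13:15-13:30, 13:45-16:00, 17:30-17:45.
Aarav ∩ Luca ∩ Viktor ∩ Ana: 11:45-12:45, 13:15-13:30, 13:45-14:45, 15:15-16:00, 17:30-17:45.
Aarav ∩ Luca ∩ Viktor ∩ Ana ∩ Beatriz: 11:45-12:45, 13:15-13:30, 13:45-14:45, 15:15-16:00.
So the common availability across everyone is 11:45-12:45, 13:15-13:30, 13:45-14:45, 15:15-16:00.
The first common window of at least 30 minutes is 11:45-12:45, so the earliest start is 11:45.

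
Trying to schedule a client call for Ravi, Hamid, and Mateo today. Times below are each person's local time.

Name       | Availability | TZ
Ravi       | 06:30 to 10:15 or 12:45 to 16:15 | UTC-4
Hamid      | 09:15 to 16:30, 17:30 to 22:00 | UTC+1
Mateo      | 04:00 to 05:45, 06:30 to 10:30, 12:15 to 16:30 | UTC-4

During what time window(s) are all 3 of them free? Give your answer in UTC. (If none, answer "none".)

Ravi in UTC: 10:30-14:15, 16:45-20:15 (add 4h to convert from UTC-4).
Hamid in UTC: 08:15-15:30, 16:30-21:00 (subtract 1h to convert from UTC+1).
Mateo in UTC: 08:00-09:45, 10:30-14:30, 16:15-20:30 (add 4h to convert from UTC-4).
Ravi ∩ Hamid: 10:30-14:15, 16:45-20:15.
Ravi ∩ Hamid ∩ Mateo: 10:30-14:15, 16:45-20:15.

10:30-14:15, 16:45-20:15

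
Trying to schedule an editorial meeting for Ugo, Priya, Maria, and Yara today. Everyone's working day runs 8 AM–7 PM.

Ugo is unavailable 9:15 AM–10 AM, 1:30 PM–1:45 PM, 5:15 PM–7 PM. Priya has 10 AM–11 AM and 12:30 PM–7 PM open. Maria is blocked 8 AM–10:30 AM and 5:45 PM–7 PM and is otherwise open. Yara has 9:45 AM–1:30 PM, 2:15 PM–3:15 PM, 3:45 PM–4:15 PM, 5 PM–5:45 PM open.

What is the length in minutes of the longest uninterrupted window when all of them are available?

Ugo free: 08:00-09:15, 10:00-13:30, 13:45-17:15 (invert busy blocks within the working day).
Priya free: 10:00-11:00, 12:30-19:00.
Maria free: 10:30-17:45 (invert busy blocks within the working day).
Yara free: 09:45-13:30, 14:15-15:15, 15:45-16:15, 17:00-17:45.
Ugo ∩ Priya: 10:00-11:00, 12:30-13:30, 13:45-17:15.
Ugo ∩ Priya ∩ Maria: 10:30-11:00, 12:30-13:30, 13:45-17:15.
Ugo ∩ Priya ∩ Maria ∩ Yara: 10:30-11:00, 12:30-13:30, 14:15-15:15, 15:45-16:15, 17:00-17:15.
The longest is 12:30-13:30 at 60 minutes.

60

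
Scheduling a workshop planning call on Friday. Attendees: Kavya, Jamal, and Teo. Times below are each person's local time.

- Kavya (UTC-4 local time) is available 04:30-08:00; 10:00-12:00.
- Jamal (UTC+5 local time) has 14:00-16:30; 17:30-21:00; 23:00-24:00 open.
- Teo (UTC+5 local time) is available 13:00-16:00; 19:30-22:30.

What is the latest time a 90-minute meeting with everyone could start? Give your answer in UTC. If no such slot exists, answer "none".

Kavya in UTC: 08:30-12:00, 14:00-16:00 (add 4h to convert from UTC-4).
Jamal in UTC: 09:00-11:30, 12:30-16:00, 18:00-19:00 (subtract 5h to convert from UTC+5).
Teo in UTC: 08:00-11:00, 14:30-17:30 (subtract 5h to convert from UTC+5).
Kavya ∩ Jamal: 09:00-11:30, 14:00-16:00.
Kavya ∩ Jamal ∩ Teo: 09:00-11:00, 14:30-16:00.
The last common window of at least 90 minutes is 14:30-16:00; a 90-minute meeting can start as late as 14:30 and still end by 16:00.

14:30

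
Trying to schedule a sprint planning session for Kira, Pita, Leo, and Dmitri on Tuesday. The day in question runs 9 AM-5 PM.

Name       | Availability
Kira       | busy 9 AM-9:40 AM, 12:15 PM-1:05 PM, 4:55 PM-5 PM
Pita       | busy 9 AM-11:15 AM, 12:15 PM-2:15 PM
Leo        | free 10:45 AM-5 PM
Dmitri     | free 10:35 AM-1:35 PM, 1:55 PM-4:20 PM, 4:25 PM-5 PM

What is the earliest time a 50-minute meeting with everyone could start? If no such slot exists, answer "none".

Kira free: 09:40-12:15, 13:05-16:55 (invert busy blocks within the working day).
Pita free: 11:15-12:15, 14:15-17:00 (invert busy blocks within the working day).
Leo free: 10:45-17:00.
Dmitri free: 10:35-13:35, 13:55-16:20, 16:25-17:00.
Kira ∩ Pita: 11:15-12:15, 14:15-16:55.
Kira ∩ Pita ∩ Leo: 11:15-12:15, 14:15-16:55.
Kira ∩ Pita ∩ Leo ∩ Dmitri: 11:15-12:15, 14:15-16:20, 16:25-16:55.
The first common window of at least 50 minutes is 11:15-12:15, so the earliest start is 11:15.

11:15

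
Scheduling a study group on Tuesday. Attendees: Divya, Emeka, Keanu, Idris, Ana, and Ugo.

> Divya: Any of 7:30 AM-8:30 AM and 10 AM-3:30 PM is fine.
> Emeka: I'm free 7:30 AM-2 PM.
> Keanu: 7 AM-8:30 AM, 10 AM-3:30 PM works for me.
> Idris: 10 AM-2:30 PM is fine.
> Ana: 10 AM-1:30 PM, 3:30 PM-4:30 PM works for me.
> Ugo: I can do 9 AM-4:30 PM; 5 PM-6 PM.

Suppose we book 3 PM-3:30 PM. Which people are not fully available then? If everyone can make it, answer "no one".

Ana, Emeka, Idris

Divya: free for 15:00-15:30. Emeka: not fully free for 15:00-15:30. Keanu: free for 15:00-15:30. Idris: not fully free for 15:00-15:30. Ana: not fully free for 15:00-15:30. Ugo: free for 15:00-15:30.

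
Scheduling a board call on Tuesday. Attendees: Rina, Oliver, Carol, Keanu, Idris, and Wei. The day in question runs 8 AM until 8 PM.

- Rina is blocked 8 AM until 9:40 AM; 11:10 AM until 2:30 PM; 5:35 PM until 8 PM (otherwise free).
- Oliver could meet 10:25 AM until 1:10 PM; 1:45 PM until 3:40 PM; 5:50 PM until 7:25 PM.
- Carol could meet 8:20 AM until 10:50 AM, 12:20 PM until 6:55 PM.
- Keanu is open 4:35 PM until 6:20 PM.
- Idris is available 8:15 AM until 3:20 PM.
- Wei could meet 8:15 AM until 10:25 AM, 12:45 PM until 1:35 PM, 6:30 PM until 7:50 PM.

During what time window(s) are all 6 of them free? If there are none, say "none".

none

Rina free: 09:40-11:10, 14:30-17:35 (invert busy blocks within the working day).
Oliver free: 10:25-13:10, 13:45-15:40, 17:50-19:25.
Carol free: 08:20-10:50, 12:20-18:55.
Keanu free: 16:35-18:20.
Idris free: 08:15-15:20.
Wei free: 08:15-10:25, 12:45-13:35, 18:30-19:50.
Rina ∩ Oliver: 10:25-11:10, 14:30-15:40.
Rina ∩ Oliver ∩ Carol: 10:25-10:50, 14:30-15:40.
Rina ∩ Oliver ∩ Carol ∩ Keanu: ∅.
Rina ∩ Oliver ∩ Carol ∩ Keanu ∩ Idris: ∅.
Rina ∩ Oliver ∩ Carol ∩ Keanu ∩ Idris ∩ Wei: ∅.
There is no time when everyone is free.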